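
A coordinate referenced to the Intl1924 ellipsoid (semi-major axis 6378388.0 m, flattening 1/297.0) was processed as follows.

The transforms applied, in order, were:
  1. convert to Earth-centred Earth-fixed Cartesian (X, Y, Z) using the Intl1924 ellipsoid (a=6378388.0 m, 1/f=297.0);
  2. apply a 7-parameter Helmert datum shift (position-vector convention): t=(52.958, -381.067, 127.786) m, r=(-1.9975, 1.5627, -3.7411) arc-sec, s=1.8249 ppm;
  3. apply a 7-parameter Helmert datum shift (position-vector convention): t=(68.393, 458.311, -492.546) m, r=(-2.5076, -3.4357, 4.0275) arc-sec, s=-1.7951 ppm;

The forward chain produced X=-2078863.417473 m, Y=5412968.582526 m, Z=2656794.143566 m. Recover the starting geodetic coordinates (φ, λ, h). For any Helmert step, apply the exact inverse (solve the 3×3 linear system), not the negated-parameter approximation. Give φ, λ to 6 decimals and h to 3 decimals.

φ=24.767891°, λ=111.010701°, h=3604.292 m

start: X=-2078863.4175, Y=5412968.5825, Z=2656794.1436 m
→ Helmert⁻¹: X=-2078785.5945, Y=5412528.2712, Z=2657391.8866
→ Helmert⁻¹: X=-2078953.0656, Y=5412836.0198, Z=2657295.9196
→ geod (Bowring, a=6378388.000): φ=24.76789100°, λ=111.01070100°, h=3604.2920 m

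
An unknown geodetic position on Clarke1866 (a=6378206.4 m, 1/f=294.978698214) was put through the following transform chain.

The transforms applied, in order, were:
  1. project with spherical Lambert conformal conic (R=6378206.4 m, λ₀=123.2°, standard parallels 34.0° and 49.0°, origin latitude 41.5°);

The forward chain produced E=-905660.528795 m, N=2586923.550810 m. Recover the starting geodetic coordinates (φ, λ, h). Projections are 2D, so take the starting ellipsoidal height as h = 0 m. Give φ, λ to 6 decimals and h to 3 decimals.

φ=63.513596°, λ=106.223394°, h=0.000 m

start: E=-905660.5288, N=2586923.5508 m
→ lcc⁻¹: φ=63.51359600°, λ=106.22339400°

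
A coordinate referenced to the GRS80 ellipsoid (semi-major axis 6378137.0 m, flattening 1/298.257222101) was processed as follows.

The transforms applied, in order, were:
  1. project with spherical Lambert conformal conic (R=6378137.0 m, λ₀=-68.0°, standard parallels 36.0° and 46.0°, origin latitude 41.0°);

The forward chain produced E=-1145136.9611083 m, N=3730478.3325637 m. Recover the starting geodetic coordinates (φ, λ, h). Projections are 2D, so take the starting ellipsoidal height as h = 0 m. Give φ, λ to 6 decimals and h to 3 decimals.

start: E=-1145136.9611, N=3730478.3326 m
→ lcc⁻¹: φ=71.23587500°, λ=-95.07721200°

φ=71.235875°, λ=-95.077212°, h=0.000 m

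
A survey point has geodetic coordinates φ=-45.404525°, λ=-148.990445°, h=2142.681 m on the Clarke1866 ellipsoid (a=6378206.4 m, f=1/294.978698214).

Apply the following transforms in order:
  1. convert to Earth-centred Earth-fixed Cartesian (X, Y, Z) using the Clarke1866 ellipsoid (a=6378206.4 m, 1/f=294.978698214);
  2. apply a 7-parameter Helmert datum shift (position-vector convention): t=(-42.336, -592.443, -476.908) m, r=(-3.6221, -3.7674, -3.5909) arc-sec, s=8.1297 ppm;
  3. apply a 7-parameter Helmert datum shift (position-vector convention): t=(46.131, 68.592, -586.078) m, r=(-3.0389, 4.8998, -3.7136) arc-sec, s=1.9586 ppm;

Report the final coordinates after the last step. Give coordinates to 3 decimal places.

start: φ=-45.404525°, λ=-148.990445°, h=2142.681 m
→ ECEF (a=6378206.400, f=1/294.978698214): X=-3846004.7847, Y=-2311785.8478, Z=-4520347.8423
→ Helmert 7p (PV): X=-3846036.0699, Y=-2312409.5086, Z=-4520891.1504
→ Helmert 7p (PV): X=-3846146.4981, Y=-2312342.8077, Z=-4521360.6518

X=-3846146.498 m, Y=-2312342.808 m, Z=-4521360.652 m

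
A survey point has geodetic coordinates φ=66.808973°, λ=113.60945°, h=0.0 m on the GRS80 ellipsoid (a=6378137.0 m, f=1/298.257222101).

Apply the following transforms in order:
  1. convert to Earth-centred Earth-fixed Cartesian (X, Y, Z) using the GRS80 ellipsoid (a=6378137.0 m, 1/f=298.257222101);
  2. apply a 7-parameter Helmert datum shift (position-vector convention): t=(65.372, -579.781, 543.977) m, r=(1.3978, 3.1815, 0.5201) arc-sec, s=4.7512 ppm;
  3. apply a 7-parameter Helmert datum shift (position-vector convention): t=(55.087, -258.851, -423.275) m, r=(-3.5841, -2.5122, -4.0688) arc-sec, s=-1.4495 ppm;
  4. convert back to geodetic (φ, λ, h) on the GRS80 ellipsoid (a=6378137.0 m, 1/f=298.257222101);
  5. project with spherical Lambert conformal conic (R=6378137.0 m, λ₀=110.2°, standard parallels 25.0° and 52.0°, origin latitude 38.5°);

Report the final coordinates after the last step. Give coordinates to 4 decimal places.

start: φ=66.808973°, λ=113.609450°, h=0.000 m
→ ECEF (a=6378137.000, f=1/298.257222101): X=-1008792.2324, Y=2307996.4945, Z=5840056.7596
→ Helmert 7p (PV): X=-1008647.3935, Y=2307385.5589, Z=5840659.6846
→ Helmert 7p (PV): X=-1008616.4650, Y=2307244.7483, Z=5840175.5652
→ geod (Bowring, a=6378137.000): φ=66.81565055°, λ=113.61263598°, h=-189.7275 m
→ lcc (R=6378137.0, λ₀=110.2°): E=168862.1372, N=3213402.5780

E=168862.1372 m, N=3213402.5780 m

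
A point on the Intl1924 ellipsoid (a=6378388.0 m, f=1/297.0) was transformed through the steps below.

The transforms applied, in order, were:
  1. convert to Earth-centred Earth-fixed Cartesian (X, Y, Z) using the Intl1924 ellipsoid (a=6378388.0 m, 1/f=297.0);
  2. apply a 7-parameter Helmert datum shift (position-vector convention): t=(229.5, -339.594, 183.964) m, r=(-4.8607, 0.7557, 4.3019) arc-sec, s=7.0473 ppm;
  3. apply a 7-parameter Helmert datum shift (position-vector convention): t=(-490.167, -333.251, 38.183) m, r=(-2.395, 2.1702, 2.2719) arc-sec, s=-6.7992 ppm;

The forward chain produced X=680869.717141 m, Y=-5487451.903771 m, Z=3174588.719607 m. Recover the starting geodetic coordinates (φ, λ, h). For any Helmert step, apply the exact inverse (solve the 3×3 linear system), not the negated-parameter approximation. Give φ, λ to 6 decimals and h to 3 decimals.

start: X=680869.7171, Y=-5487451.9038, Z=3174588.7196 m
→ Helmert⁻¹: X=681270.6778, Y=-5487200.3251, Z=3174515.5756
→ Helmert⁻¹: X=680910.3128, Y=-5486911.0657, Z=3174182.4351
→ geod (Bowring, a=6378388.000): φ=30.02710800°, λ=-82.92592000°, h=2319.9020 m

φ=30.027108°, λ=-82.925920°, h=2319.902 m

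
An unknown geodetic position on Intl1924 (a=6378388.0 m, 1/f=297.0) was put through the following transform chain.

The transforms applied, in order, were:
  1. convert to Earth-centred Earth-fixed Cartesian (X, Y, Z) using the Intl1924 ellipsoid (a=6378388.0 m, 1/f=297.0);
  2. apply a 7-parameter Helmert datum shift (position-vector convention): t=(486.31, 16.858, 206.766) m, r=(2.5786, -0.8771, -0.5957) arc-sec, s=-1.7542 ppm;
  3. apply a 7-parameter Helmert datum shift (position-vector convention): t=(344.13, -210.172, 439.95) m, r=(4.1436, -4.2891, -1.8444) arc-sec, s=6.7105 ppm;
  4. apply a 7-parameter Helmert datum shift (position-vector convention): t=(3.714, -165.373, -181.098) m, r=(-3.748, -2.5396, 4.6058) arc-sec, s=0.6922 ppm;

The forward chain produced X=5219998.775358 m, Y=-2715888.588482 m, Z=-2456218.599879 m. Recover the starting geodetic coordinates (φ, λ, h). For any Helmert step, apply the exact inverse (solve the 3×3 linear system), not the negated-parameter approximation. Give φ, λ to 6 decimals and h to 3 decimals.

start: X=5219998.7754, Y=-2715888.5885, Z=-2456218.5999 m
→ Helmert⁻¹: X=5219900.5647, Y=-2715793.2634, Z=-2456149.4191
→ Helmert⁻¹: X=5219494.6080, Y=-2715567.5470, Z=-2456626.8669
→ Helmert⁻¹: X=5219014.8488, Y=-2715604.8097, Z=-2456826.1866
→ geod (Bowring, a=6378388.000): φ=-22.80300300°, λ=-27.48926800°, h=441.8440 m

φ=-22.803003°, λ=-27.489268°, h=441.844 m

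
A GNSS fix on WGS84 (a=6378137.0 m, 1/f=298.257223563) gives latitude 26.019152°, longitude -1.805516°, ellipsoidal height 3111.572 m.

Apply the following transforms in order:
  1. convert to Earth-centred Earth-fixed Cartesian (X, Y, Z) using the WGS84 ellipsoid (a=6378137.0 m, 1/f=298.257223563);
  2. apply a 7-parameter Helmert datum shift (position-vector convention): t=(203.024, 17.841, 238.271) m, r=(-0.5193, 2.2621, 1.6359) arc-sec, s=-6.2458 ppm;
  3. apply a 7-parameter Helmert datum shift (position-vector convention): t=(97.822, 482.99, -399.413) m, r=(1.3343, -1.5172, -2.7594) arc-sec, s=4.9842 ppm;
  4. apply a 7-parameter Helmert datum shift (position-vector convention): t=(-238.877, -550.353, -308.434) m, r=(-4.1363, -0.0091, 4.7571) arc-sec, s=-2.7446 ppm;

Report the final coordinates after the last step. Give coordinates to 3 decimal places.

start: φ=26.019152°, λ=-1.805516°, h=3111.572 m
→ ECEF (a=6378137.000, f=1/298.257223563): X=5735339.4243, Y=-180793.0043, Z=2782333.8232
→ Helmert 7p (PV): X=5735538.5739, Y=-180721.5421, Z=2782492.2726
→ Helmert 7p (PV): X=5735642.0983, Y=-180334.1827, Z=2782147.7475
→ Helmert 7p (PV): X=5735391.5156, Y=-180695.9683, Z=2781835.5469

X=5735391.516 m, Y=-180695.968 m, Z=2781835.547 m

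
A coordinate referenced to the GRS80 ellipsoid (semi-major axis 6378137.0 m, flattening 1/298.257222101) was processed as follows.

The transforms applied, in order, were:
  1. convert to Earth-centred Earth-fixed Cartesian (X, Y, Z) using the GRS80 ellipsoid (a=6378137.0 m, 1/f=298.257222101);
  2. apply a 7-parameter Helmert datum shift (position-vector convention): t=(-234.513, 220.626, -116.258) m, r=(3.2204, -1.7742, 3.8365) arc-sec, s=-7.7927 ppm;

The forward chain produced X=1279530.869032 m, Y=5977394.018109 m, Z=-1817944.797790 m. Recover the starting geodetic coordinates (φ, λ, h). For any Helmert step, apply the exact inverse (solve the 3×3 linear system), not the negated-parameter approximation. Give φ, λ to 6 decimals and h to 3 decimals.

φ=-16.668278°, λ=77.913957°, h=875.942 m

start: X=1279530.8690, Y=5977394.0181, Z=-1817944.7978 m
→ Helmert⁻¹: X=1279870.8923, Y=5977167.7819, Z=-1817947.0357
→ geod (Bowring, a=6378137.000): φ=-16.66827800°, λ=77.91395700°, h=875.9420 m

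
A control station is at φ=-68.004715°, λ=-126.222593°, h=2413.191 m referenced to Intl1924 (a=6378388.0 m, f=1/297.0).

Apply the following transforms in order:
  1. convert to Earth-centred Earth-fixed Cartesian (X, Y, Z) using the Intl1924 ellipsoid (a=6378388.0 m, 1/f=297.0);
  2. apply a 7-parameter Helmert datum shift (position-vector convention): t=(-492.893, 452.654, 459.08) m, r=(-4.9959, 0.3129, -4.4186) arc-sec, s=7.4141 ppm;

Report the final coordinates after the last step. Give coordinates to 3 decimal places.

start: φ=-68.004715°, λ=-126.222593°, h=2413.191 m
→ ECEF (a=6378388.000, f=1/297.0): X=-1416288.9453, Y=-1933513.2482, Z=-5893663.6431
→ Helmert 7p (PV): X=-1416842.6995, Y=-1933187.3398, Z=-5893199.2792

X=-1416842.699 m, Y=-1933187.340 m, Z=-5893199.279 m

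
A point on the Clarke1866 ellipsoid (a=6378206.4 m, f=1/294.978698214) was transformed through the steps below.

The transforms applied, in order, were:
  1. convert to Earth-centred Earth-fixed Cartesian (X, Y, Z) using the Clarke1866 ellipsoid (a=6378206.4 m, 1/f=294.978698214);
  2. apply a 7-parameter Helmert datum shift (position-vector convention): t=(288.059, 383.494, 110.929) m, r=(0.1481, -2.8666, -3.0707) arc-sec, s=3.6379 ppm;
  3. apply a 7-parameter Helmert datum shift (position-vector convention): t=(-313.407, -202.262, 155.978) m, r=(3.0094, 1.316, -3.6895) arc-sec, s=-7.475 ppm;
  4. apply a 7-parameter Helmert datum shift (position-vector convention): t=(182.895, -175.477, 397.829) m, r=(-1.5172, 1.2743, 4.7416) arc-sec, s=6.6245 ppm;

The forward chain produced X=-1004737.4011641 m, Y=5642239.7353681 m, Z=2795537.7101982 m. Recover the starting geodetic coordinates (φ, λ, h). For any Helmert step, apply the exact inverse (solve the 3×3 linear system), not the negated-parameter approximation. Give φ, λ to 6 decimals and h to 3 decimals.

φ=26.150448°, λ=100.099107°, h=2147.737 m

start: X=-1004737.4012, Y=5642239.7354, Z=2795537.7102 m
→ Helmert⁻¹: X=-1004801.2009, Y=5642380.3727, Z=2795156.6603
→ Helmert⁻¹: X=-1004614.0658, Y=5642647.6216, Z=2794932.8394
→ Helmert⁻¹: X=-1004943.6244, Y=5642230.6476, Z=2794821.6584
→ geod (Bowring, a=6378206.400): φ=26.15044800°, λ=100.09910700°, h=2147.7370 m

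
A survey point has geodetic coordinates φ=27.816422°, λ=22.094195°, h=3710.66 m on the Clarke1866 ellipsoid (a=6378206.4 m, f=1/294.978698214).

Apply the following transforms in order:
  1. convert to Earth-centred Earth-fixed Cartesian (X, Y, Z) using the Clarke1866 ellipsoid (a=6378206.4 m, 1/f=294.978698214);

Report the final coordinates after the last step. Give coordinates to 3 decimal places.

start: φ=27.816422°, λ=22.094195°, h=3710.660 m
→ ECEF (a=6378206.400, f=1/294.978698214): X=5233833.5822, Y=2124621.7532, Z=2960094.0069

X=5233833.582 m, Y=2124621.753 m, Z=2960094.007 m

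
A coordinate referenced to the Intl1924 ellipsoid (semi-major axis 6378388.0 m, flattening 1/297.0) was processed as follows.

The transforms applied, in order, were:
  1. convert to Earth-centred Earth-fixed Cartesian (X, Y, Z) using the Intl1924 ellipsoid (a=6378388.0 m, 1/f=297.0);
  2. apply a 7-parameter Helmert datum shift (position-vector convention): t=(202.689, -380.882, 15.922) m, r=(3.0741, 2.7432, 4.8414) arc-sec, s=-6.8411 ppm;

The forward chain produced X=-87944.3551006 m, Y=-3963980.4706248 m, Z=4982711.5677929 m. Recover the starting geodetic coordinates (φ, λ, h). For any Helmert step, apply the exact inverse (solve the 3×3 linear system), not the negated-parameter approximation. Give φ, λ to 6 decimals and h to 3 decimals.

start: X=-87944.3551, Y=-3963980.4706, Z=4982711.5678 m
→ Helmert⁻¹: X=-88306.9468, Y=-3963550.3697, Z=4982787.6301
→ geod (Bowring, a=6378388.000): φ=51.68072200°, λ=-91.27632500°, h=2339.3530 m

φ=51.680722°, λ=-91.276325°, h=2339.353 m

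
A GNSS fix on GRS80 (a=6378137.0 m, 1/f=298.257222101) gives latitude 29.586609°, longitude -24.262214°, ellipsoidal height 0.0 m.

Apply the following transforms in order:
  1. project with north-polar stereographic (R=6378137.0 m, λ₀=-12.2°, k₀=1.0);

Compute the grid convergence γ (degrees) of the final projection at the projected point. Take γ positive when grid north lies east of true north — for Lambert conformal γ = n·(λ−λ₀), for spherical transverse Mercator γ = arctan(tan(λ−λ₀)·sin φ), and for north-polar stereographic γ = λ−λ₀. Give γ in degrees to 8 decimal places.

start: φ=29.586609°, λ=-24.262214°, h=0.000 m
→ into stereo (λ₀=-12.2°): φ=29.58660900°, λ−λ₀=-12.06221400°
convergence γ = -12.06221400°

-12.06221400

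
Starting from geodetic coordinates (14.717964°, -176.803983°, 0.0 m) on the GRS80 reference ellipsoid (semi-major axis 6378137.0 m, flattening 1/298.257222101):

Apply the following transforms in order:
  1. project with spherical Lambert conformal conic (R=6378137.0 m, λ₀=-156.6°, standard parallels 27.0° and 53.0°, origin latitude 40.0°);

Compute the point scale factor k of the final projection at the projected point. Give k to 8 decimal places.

start: φ=14.717964°, λ=-176.803983°, h=0.000 m
→ into lcc (λ₀=-156.6°): φ=14.71796400°, λ−λ₀=-20.20398300°
scale k = 1.06938632

1.06938632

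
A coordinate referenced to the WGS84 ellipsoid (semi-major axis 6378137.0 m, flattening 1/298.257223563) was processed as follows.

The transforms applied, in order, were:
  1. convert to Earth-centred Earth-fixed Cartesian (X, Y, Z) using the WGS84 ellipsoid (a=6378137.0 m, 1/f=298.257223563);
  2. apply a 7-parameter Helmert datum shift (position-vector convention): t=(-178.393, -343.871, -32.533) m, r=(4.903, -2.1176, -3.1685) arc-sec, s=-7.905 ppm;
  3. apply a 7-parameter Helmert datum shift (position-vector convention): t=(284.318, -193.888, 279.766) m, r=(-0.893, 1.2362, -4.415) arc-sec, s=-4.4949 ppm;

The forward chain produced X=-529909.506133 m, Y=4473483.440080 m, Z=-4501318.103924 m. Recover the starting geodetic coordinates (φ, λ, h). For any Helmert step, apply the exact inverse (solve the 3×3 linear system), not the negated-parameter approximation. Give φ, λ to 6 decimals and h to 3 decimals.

start: X=-529909.5061, Y=4473483.4401, Z=-4501318.1039 m
→ Helmert⁻¹: X=-530264.9855, Y=4473705.5760, Z=-4501601.9139
→ Helmert⁻¹: X=-530205.7254, Y=4473969.6626, Z=-4501705.8709
→ geod (Bowring, a=6378137.000): φ=-45.16966100°, λ=96.75854400°, h=1473.0960 m

φ=-45.169661°, λ=96.758544°, h=1473.096 m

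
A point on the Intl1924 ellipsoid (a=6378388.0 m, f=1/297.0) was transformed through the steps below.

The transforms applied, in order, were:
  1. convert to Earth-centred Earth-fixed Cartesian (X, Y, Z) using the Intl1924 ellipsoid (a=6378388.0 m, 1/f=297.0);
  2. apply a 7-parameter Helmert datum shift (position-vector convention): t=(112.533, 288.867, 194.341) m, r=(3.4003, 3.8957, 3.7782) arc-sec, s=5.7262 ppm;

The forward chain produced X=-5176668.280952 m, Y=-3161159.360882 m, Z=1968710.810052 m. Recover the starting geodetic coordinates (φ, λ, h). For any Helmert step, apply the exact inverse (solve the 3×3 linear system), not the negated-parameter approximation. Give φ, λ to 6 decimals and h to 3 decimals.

φ=18.093012°, λ=-148.589177°, h=846.110 m

start: X=-5176668.2810, Y=-3161159.3609, Z=1968710.8101 m
→ Helmert⁻¹: X=-5176846.2552, Y=-3161302.8491, Z=1968459.5369
→ geod (Bowring, a=6378388.000): φ=18.09301200°, λ=-148.58917700°, h=846.1100 m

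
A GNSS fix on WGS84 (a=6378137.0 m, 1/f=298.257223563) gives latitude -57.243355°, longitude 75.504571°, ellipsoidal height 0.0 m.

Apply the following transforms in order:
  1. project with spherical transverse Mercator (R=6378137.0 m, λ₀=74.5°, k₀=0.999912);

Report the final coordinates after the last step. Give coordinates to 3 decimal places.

E=60500.571 m, N=-6372186.423 m

start: φ=-57.243355°, λ=75.504571°, h=0.000 m
→ tm (R=6378137.0, λ₀=74.5°): E=60500.5708, N=-6372186.4229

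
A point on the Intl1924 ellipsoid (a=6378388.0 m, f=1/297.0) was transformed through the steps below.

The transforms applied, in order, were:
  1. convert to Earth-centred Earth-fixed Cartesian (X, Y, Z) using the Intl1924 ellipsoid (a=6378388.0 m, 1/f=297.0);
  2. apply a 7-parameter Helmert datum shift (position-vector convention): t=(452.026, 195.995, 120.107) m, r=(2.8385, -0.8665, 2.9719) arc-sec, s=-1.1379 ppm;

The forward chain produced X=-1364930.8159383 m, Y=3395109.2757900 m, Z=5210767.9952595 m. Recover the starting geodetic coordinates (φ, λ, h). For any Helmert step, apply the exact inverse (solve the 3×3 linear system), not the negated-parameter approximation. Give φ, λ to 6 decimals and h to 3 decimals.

φ=55.102251°, λ=111.907684°, h=3172.733 m

start: X=-1364930.8159, Y=3395109.2758, Z=5210767.9953 m
→ Helmert⁻¹: X=-1365313.5904, Y=3395008.5211, Z=5210612.8328
→ geod (Bowring, a=6378388.000): φ=55.10225100°, λ=111.90768400°, h=3172.7330 m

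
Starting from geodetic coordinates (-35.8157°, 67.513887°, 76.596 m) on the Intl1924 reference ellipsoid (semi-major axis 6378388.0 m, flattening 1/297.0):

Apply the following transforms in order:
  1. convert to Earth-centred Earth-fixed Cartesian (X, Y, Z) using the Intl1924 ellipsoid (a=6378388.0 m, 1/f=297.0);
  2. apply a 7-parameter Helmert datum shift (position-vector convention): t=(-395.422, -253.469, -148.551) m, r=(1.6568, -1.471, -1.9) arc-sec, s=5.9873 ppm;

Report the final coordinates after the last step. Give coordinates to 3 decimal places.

X=1980170.508 m, Y=4784376.625 m, Z=-3711849.848 m

start: φ=-35.815700°, λ=67.513887°, h=76.596 m
→ ECEF (a=6378388.000, f=1/297.0): X=1980483.5277, Y=4784589.8760, Z=-3711731.6297
→ Helmert 7p (PV): X=1980170.5075, Y=4784376.6247, Z=-3711849.8479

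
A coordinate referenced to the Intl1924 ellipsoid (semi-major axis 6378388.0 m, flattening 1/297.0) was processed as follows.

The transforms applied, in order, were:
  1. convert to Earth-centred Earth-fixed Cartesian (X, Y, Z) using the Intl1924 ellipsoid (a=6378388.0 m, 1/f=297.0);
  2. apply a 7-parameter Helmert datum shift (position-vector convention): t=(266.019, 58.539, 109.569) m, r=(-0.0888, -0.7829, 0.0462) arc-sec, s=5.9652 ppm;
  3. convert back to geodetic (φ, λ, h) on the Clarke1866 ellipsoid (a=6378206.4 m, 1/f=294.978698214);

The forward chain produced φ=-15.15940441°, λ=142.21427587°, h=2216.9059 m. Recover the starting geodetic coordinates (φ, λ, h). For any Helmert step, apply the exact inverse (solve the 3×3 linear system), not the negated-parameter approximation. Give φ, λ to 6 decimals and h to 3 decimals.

φ=-15.159094°, λ=142.216240°, h=2184.186 m

start: φ=-15.159404°, λ=142.214276°, h=2216.906 m
→ ECEF (a=6378206.400, f=1/294.978698214): X=-4868155.3516, Y=3774185.9749, Z=-1657608.8356
→ Helmert⁻¹: X=-4868397.7763, Y=3774106.7267, Z=-1657688.4127
→ geod (Bowring, a=6378388.000): φ=-15.15909400°, λ=142.21624000°, h=2184.1860 m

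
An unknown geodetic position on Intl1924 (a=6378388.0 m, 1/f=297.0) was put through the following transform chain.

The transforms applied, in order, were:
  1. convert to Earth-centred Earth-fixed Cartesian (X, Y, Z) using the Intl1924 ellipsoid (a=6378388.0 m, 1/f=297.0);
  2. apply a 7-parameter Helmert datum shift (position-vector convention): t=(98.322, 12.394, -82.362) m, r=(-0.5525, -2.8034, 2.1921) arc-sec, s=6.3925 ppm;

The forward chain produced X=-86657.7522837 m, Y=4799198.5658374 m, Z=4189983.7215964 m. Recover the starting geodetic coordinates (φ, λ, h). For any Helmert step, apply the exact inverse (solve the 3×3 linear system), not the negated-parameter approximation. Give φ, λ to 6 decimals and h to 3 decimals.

start: X=-86657.7523, Y=4799198.5658, Z=4189983.7216 m
→ Helmert⁻¹: X=-86647.5682, Y=4799145.1906, Z=4190053.3314
→ geod (Bowring, a=6378388.000): φ=41.31052400°, λ=91.03435100°, h=2413.6550 m

φ=41.310524°, λ=91.034351°, h=2413.655 m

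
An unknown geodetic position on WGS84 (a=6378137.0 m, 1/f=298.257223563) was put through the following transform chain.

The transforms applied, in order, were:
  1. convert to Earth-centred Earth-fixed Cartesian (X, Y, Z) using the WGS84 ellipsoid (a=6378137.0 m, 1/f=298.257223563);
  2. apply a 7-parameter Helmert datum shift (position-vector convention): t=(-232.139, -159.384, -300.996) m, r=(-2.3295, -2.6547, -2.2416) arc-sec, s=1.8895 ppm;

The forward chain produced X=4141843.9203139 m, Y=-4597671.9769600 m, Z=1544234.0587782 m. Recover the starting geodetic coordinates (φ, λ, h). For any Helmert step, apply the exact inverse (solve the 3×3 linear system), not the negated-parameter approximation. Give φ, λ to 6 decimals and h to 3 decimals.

start: X=4141843.9203, Y=-4597671.9770, Z=1544234.0588 m
→ Helmert⁻¹: X=4142138.0736, Y=-4597476.3333, Z=1544426.9029
→ geod (Bowring, a=6378137.000): φ=14.10400300°, λ=-47.98244200°, h=1159.4650 m

φ=14.104003°, λ=-47.982442°, h=1159.465 m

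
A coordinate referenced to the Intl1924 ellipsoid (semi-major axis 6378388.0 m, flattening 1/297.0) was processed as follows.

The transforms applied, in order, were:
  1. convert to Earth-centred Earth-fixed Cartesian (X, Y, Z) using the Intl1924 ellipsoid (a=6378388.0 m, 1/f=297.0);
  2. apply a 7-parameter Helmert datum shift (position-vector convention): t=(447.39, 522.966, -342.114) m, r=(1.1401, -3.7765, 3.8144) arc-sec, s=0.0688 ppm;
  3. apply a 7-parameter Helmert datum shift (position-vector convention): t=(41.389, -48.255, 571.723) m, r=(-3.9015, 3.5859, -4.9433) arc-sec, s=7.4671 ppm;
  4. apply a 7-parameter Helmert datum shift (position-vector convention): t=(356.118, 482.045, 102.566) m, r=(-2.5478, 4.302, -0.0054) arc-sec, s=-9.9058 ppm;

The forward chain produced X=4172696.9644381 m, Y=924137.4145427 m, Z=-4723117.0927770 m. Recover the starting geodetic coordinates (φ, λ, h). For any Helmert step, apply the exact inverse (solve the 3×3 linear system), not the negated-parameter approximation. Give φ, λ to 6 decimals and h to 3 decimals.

start: X=4172696.9644, Y=924137.4145, Z=-4723117.0928 m
→ Helmert⁻¹: X=4172480.6627, Y=923722.9694, Z=-4723168.0125
→ Helmert⁻¹: X=4172468.0943, Y=923953.6702, Z=-4723614.4484
→ Helmert⁻¹: X=4171951.0123, Y=923327.3823, Z=-4723353.4973
→ geod (Bowring, a=6378388.000): φ=-48.05857500°, λ=12.47942200°, h=2733.3940 m

φ=-48.058575°, λ=12.479422°, h=2733.394 m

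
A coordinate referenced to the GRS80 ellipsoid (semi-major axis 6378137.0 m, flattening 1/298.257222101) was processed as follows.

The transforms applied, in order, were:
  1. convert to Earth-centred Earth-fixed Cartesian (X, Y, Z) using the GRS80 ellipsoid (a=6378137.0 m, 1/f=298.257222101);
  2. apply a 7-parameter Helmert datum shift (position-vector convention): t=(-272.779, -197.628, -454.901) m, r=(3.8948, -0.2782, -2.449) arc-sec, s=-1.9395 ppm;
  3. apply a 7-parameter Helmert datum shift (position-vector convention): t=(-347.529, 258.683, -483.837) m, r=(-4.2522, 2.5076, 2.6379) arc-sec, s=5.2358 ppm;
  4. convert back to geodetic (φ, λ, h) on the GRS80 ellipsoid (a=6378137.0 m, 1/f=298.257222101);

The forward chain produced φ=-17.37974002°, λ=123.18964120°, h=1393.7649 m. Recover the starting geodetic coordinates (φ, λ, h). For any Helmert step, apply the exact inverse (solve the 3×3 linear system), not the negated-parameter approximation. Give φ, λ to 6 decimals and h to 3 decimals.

φ=-17.372958°, λ=123.184841°, h=719.645 m

start: φ=-17.379740°, λ=123.189641°, h=1393.765 m
→ ECEF (a=6378137.000, f=1/298.257222101): X=-3333792.5338, Y=5096579.8316, Z=-1893398.7004
→ Helmert⁻¹: X=-3333339.3630, Y=5096376.1165, Z=-1892840.4135
→ Helmert⁻¹: X=-3333136.1122, Y=5096508.3199, Z=-1892480.9221
→ geod (Bowring, a=6378137.000): φ=-17.37295800°, λ=123.18484100°, h=719.6450 m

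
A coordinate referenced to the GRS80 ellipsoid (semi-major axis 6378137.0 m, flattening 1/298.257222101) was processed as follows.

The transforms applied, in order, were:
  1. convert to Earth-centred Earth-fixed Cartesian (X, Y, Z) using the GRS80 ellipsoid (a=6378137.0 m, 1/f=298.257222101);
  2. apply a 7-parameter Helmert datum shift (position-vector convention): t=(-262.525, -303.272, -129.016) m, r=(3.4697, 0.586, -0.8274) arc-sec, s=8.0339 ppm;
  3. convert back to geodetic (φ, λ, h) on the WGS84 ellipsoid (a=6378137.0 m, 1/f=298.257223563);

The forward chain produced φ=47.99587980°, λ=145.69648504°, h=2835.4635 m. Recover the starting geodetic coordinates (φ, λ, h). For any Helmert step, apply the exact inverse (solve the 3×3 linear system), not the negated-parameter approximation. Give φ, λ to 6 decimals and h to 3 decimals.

φ=47.996287°, λ=145.690601°, h=2849.181 m

start: φ=47.995880°, λ=145.696485°, h=2835.463 m
→ ECEF (a=6378137.000, f=1/298.257223563): X=-3533864.0027, Y=2410956.2680, Z=4718676.7954
→ Helmert⁻¹: X=-3533596.1679, Y=2411305.3702, Z=4718717.3004
→ geod (Bowring, a=6378137.000): φ=47.99628700°, λ=145.69060100°, h=2849.1810 m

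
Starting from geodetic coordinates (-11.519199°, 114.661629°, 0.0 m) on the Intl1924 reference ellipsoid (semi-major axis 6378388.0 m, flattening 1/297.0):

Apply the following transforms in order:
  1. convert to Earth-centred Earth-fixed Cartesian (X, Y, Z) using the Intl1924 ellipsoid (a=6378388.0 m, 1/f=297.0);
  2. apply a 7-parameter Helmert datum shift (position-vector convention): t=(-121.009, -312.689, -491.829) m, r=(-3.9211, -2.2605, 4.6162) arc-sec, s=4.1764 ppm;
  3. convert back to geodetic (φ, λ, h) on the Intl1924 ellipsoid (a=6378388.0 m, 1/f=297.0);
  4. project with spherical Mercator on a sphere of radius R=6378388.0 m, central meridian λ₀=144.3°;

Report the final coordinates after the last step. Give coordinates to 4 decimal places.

start: φ=-11.519199°, λ=114.661629°, h=0.000 m
→ ECEF (a=6378388.000, f=1/297.0): X=-2608179.5011, Y=5680606.7856, Z=-1265347.0580
→ Helmert 7p (PV): X=-2608424.6679, Y=5680235.3955, Z=-1265980.7443
→ geod (Bowring, a=6378388.000): φ=-11.52523682°, λ=114.66509186°, h=-103.8879 m
→ merc (R=6378388.0, λ₀=144.3°): E=-3299072.7080, N=-1291775.0459

E=-3299072.7080 m, N=-1291775.0459 m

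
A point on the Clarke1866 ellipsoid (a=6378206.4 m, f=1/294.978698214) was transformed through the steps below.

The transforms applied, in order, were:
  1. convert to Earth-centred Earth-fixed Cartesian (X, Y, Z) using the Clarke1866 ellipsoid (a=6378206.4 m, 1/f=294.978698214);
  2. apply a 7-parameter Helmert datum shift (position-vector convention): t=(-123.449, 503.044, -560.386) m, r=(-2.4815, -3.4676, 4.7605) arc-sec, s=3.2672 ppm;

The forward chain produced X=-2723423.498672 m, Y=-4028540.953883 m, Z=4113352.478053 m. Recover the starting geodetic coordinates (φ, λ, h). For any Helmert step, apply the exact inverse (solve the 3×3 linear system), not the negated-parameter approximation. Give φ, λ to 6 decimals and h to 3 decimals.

start: X=-2723423.4987, Y=-4028540.9539, Z=4113352.4781 m
→ Helmert⁻¹: X=-2723314.9797, Y=-4029017.4742, Z=4113896.7342
→ geod (Bowring, a=6378206.400): φ=40.42141100°, λ=-124.05575700°, h=578.4780 m

φ=40.421411°, λ=-124.055757°, h=578.478 m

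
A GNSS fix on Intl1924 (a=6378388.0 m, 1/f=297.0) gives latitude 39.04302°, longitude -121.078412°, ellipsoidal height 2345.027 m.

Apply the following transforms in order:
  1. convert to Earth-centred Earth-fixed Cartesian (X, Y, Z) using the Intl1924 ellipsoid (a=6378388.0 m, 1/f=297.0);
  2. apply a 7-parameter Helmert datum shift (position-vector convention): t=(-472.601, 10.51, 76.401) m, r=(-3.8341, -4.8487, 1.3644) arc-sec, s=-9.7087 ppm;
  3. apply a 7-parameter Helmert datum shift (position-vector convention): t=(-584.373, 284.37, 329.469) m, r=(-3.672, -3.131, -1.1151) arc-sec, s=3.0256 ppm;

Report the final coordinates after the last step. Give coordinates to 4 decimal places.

start: φ=39.043020°, λ=-121.078412°, h=2345.027 m
→ ECEF (a=6378388.000, f=1/297.0): X=-2561625.6463, Y=-4250075.1247, Z=3997570.5395
→ Helmert 7p (PV): X=-2562139.2348, Y=-4249965.9894, Z=3997626.9139
→ Helmert 7p (PV): X=-2562815.0180, Y=-4249609.4593, Z=3998005.2457

X=-2562815.0180 m, Y=-4249609.4593 m, Z=3998005.2457 m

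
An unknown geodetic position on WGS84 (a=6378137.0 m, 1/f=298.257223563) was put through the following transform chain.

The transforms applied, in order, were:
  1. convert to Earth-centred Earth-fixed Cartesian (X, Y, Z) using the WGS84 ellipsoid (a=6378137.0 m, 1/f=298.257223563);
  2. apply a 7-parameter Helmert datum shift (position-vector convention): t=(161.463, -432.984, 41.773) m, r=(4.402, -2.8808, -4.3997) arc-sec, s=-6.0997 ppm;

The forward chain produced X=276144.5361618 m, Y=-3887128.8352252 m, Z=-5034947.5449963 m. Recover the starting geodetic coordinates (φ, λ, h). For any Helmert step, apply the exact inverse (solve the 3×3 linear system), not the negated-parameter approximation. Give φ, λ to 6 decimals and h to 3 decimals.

φ=-52.449294°, λ=-85.938330°, h=1908.634 m

start: X=276144.5362, Y=-3887128.8352, Z=-5034947.5450 m
→ Helmert⁻¹: X=275997.3433, Y=-3886821.1251, Z=-5034940.9342
→ geod (Bowring, a=6378137.000): φ=-52.44929400°, λ=-85.93833000°, h=1908.6340 m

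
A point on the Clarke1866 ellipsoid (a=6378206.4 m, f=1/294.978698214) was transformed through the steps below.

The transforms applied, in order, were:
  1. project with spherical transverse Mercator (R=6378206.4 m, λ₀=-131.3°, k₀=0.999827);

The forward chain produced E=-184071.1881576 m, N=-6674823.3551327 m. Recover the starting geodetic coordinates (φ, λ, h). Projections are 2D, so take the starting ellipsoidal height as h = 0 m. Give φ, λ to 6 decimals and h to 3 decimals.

φ=-59.929429°, λ=-134.601487°, h=0.000 m

start: E=-184071.1882, N=-6674823.3551 m
→ tm⁻¹: φ=-59.92942900°, λ=-134.60148700°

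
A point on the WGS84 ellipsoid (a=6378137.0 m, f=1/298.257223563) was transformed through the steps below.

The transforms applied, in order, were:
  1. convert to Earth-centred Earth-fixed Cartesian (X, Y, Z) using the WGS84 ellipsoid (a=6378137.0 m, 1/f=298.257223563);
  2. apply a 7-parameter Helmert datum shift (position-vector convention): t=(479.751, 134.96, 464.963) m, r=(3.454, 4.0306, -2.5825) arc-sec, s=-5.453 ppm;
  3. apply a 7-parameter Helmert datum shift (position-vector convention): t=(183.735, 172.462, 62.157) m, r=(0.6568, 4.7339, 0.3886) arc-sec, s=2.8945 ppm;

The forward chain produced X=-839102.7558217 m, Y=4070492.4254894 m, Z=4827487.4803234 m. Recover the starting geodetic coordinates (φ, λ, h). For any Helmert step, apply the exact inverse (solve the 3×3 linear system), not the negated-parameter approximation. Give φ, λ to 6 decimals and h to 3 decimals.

φ=49.460702°, λ=101.660875°, h=3735.396 m

start: X=-839102.7558, Y=4070492.4255, Z=4827487.4803 m
→ Helmert⁻¹: X=-839387.1843, Y=4070325.1350, Z=4827379.1250
→ Helmert⁻¹: X=-840016.7974, Y=4070282.6805, Z=4826855.9098
→ geod (Bowring, a=6378137.000): φ=49.46070200°, λ=101.66087500°, h=3735.3960 m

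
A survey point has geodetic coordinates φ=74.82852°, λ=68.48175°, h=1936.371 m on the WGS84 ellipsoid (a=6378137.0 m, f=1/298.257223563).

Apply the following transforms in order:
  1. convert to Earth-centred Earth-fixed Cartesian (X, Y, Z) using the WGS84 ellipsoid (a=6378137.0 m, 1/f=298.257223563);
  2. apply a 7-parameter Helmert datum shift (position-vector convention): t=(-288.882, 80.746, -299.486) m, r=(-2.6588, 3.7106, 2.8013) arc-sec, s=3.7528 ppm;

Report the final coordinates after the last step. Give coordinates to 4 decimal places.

X=614170.3220 m, Y=1558381.5703 m, Z=6135345.4661 m

start: φ=74.828520°, λ=68.481750°, h=1936.371 m
→ ECEF (a=6378137.000, f=1/298.257223563): X=614367.6829, Y=1558207.5426, Z=6135653.0641
→ Helmert 7p (PV): X=614170.3220, Y=1558381.5703, Z=6135345.4661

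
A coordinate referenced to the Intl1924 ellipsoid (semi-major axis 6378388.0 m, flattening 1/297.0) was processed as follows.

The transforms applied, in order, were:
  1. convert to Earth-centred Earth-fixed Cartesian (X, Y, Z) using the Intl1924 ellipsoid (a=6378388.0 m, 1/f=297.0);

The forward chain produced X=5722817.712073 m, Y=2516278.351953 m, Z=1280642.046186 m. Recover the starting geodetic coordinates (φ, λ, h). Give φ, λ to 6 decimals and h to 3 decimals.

φ=11.653095°, λ=23.734718°, h=3887.194 m

start: X=5722817.7121, Y=2516278.3520, Z=1280642.0462 m
→ geod (Bowring, a=6378388.000): φ=11.65309500°, λ=23.73471800°, h=3887.1940 m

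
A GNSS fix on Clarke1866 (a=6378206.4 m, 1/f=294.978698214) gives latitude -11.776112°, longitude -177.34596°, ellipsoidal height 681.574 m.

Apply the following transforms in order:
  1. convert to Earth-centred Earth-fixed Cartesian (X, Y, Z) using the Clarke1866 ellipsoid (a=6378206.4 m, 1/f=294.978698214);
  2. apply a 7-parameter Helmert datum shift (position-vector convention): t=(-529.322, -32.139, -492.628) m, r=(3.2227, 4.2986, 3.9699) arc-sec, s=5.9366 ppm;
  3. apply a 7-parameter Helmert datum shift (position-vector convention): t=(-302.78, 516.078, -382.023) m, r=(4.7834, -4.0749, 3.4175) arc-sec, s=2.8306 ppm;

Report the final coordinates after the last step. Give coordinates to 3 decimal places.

start: φ=-11.776112°, λ=-177.345960°, h=681.574 m
→ ECEF (a=6378206.400, f=1/294.978698214): X=-6238809.7828, Y=-289199.3776, Z=-1293225.4101
→ Helmert 7p (PV): X=-6239397.5272, Y=-289333.1046, Z=-1293600.2151
→ Helmert 7p (PV): X=-6239687.6186, Y=-288891.2240, Z=-1294115.8735

X=-6239687.619 m, Y=-288891.224 m, Z=-1294115.873 m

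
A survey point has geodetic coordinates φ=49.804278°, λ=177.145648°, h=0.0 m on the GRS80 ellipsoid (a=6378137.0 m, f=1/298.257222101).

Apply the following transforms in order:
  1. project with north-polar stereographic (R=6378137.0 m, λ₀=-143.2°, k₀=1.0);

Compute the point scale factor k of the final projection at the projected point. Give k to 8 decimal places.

1.13388698

start: φ=49.804278°, λ=177.145648°, h=0.000 m
→ into stereo (λ₀=-143.2°): φ=49.80427800°, λ−λ₀=-39.65435200°
scale k = 1.13388698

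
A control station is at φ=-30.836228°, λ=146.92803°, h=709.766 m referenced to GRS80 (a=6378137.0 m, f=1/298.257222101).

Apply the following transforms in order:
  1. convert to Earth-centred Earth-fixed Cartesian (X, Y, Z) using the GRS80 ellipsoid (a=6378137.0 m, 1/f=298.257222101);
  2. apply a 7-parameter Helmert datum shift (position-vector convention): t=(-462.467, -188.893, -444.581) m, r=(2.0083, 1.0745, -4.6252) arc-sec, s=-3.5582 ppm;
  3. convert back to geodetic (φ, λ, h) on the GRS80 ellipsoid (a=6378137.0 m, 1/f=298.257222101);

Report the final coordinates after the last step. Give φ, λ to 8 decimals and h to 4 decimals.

φ=-30.83779989°, λ=146.93085651°, h=1159.0512 m

start: φ=-30.836228°, λ=146.928030°, h=709.766 m
→ ECEF (a=6378137.000, f=1/298.257222101): X=-4593779.3123, Y=2991445.6901, Z=-3250680.3304
→ Helmert 7p (PV): X=-4594175.2888, Y=2991380.8118, Z=-3251060.2882
→ geod (Bowring, a=6378137.000): φ=-30.83779989°, λ=146.93085651°, h=1159.0512 m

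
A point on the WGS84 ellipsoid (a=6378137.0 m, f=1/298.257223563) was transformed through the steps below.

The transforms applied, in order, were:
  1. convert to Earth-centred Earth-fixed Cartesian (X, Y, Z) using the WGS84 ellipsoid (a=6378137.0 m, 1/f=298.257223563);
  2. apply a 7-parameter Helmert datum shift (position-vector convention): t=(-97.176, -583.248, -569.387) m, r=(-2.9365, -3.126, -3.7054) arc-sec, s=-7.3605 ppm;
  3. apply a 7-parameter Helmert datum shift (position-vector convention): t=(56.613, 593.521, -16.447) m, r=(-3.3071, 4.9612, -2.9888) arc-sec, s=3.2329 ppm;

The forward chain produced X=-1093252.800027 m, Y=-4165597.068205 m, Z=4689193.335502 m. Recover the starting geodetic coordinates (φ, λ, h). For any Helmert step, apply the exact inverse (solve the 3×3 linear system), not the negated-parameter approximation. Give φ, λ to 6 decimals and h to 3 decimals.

φ=47.628289°, λ=-104.703160°, h=731.615 m

start: X=-1093252.8000, Y=-4165597.0682, Z=4689193.3355 m
→ Helmert⁻¹: X=-1093358.2938, Y=-4166268.1449, Z=4689101.5258
→ Helmert⁻¹: X=-1093123.2560, Y=-4165801.9605, Z=4689662.6913
→ geod (Bowring, a=6378137.000): φ=47.62828900°, λ=-104.70316000°, h=731.6150 m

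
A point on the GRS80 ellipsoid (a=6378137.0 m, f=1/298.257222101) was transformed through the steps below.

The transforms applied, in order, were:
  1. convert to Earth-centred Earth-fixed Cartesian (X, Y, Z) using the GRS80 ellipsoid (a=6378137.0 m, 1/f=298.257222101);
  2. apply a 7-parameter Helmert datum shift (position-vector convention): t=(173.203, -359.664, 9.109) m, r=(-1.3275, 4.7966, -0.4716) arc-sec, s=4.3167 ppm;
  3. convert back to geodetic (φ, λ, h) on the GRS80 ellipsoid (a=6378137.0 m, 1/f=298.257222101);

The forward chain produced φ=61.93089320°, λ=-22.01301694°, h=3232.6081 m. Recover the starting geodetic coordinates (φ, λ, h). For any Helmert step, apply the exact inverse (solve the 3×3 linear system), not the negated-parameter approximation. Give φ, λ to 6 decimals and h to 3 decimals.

φ=61.934286°, λ=-22.009342°, h=3058.457 m

start: φ=61.930893°, λ=-22.013017°, h=3232.608 m
→ ECEF (a=6378137.000, f=1/298.257222101): X=2791046.7437, Y=-1128393.7508, Z=5607747.8355
→ Helmert⁻¹: X=2790733.6662, Y=-1128058.9278, Z=5607772.1570
→ geod (Bowring, a=6378137.000): φ=61.93428600°, λ=-22.00934200°, h=3058.4570 m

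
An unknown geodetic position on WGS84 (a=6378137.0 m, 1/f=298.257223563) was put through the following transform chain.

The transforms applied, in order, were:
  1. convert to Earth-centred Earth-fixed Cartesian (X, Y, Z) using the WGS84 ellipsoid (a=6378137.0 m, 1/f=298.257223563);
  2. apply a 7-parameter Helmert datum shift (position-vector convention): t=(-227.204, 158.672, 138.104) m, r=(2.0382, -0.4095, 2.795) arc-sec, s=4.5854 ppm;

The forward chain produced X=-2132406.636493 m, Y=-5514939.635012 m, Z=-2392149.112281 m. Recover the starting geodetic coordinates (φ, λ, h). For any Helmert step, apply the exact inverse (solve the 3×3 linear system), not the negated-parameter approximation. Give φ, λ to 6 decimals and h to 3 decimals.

start: X=-2132406.6365, Y=-5514939.6350, Z=-2392149.1123 m
→ Helmert⁻¹: X=-2132249.1371, Y=-5515067.7637, Z=-2392217.5166
→ geod (Bowring, a=6378137.000): φ=-22.16110600°, λ=-111.13762200°, h=3376.2280 m

φ=-22.161106°, λ=-111.137622°, h=3376.228 m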